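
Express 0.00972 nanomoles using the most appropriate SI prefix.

= 9.72 × 10⁻¹² moles; 10⁻¹² is pico.

9.72 picomoles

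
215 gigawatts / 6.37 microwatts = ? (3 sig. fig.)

(215e9) / (6.37e-6) = 33.75e15

33800000000000000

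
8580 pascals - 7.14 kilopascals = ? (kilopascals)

1.44 kilopascals

In kilopascals:
  8580 pascals = 8580 × 10^-3 kilopascals = 8.58
  7.14 kilopascals → 7.14
Difference: 8.58 - 7.14 = 1.44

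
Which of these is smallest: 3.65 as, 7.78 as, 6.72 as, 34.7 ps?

3.65 as

3.65 as = 0.00000000000000000365 s
7.78 as = 0.00000000000000000778 s
6.72 as = 0.00000000000000000672 s
34.7 ps = 0.0000000000347 s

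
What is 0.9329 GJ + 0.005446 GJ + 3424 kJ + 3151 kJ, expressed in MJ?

In MJ:
  0.9329 GJ = 0.9329 × 10^3 MJ = 932.9
  0.005446 GJ = 0.005446 × 10^3 MJ = 5.446
  3424 kJ = 3424 × 10^-3 MJ = 3.424
  3151 kJ = 3151 × 10^-3 MJ = 3.151
Sum: 932.9 + 5.446 + 3.424 + 3.151 = 944.921

944.921 MJ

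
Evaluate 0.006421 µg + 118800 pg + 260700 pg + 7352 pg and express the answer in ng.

393.273 ng

In ng:
  0.006421 µg = 0.006421e3 ng = 6.421
  118800 pg = 118800e-3 ng = 118.8
  260700 pg = 260700e-3 ng = 260.7
  7352 pg = 7352e-3 ng = 7.352
Sum: 6.421 + 118.8 + 260.7 + 7.352 = 393.273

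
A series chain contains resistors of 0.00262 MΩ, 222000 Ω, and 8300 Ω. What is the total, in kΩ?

In kΩ:
  0.00262 MΩ = 0.00262e3 kΩ = 2.62
  222000 Ω = 222000e-3 kΩ = 222
  8300 Ω = 8300e-3 kΩ = 8.3
Sum: 2.62 + 222 + 8.3 = 232.92

232.92 kΩ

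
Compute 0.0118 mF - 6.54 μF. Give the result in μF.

In μF:
  0.0118 mF = 0.0118 × 10^3 μF = 11.8
  6.54 μF → 6.54
Difference: 11.8 - 6.54 = 5.26

5.26 μF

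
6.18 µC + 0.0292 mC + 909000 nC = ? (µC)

In µC:
  6.18 µC → 6.18
  0.0292 mC = 0.0292e3 µC = 29.2
  909000 nC = 909000e-3 µC = 909
Sum: 6.18 + 29.2 + 909 = 944.38

944.38 µC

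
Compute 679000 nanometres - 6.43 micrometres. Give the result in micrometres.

672.57 micrometres

In micrometres:
  679000 nanometres = 679000 × 10⁻³ micrometres = 679
  6.43 micrometres → 6.43
Difference: 679 - 6.43 = 672.57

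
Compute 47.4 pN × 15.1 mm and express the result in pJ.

47.4e-12 × 15.1e-3 = 715.74e-15 J

0.71574 pJ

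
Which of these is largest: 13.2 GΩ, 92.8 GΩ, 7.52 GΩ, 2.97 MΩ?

13.2 GΩ = 13200000000 Ω
92.8 GΩ = 92800000000 Ω
7.52 GΩ = 7520000000 Ω
2.97 MΩ = 2970000 Ω

92.8 GΩ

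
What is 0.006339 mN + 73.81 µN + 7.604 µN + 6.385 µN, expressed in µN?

94.138 µN

In µN:
  0.006339 mN = 0.006339e3 µN = 6.339
  73.81 µN → 73.81
  7.604 µN → 7.604
  6.385 µN → 6.385
Sum: 6.339 + 73.81 + 7.604 + 6.385 = 94.138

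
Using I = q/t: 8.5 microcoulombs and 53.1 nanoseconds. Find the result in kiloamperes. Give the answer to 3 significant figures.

(8.5 × 10^-6) / (53.1 × 10^-9) = 0.16008 × 10^3 A

0.160 kiloamperes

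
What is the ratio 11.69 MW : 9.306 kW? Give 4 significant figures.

(11.69e6) / (9.306e3) = 1.2562e3

1256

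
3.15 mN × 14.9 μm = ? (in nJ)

3.15e-3 × 14.9e-6 = 46.935e-9 J

46.935 nJ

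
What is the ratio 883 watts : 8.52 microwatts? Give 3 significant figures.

104000000

(883) / (8.52e-6) = 103.6e6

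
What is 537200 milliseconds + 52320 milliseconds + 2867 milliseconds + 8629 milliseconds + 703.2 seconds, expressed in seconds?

In seconds:
  537200 milliseconds = 537200e-3 seconds = 537.2
  52320 milliseconds = 52320e-3 seconds = 52.32
  2867 milliseconds = 2867e-3 seconds = 2.867
  8629 milliseconds = 8629e-3 seconds = 8.629
  703.2 seconds → 703.2
Sum: 537.2 + 52.32 + 2.867 + 8.629 + 703.2 = 1304.216

1304.216 seconds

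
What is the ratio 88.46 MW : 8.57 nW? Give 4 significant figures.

10320000000000000

(88.46e6) / (8.57e-9) = 10.322e15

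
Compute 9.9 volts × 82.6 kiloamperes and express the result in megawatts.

9.9 × 82.6e3 = 817.74e3 W

0.81774 megawatts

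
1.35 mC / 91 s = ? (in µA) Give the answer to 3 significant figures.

(1.35 × 10⁻³) / (91) = 0.014835 × 10⁻³ A

14.8 µA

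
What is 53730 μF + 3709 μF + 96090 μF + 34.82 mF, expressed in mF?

188.349 mF

In mF:
  53730 μF = 53730 × 10⁻³ mF = 53.73
  3709 μF = 3709 × 10⁻³ mF = 3.709
  96090 μF = 96090 × 10⁻³ mF = 96.09
  34.82 mF → 34.82
Sum: 53.73 + 3.709 + 96.09 + 34.82 = 188.349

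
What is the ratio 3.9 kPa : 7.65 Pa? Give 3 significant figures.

510

(3.9 × 10^3) / (7.65) = 0.5098 × 10^3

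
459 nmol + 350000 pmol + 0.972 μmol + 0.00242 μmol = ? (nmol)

1783.42 nmol

In nmol:
  459 nmol → 459
  350000 pmol = 350000 × 10⁻³ nmol = 350
  0.972 μmol = 0.972 × 10³ nmol = 972
  0.00242 μmol = 0.00242 × 10³ nmol = 2.42
Sum: 459 + 350 + 972 + 2.42 = 1783.42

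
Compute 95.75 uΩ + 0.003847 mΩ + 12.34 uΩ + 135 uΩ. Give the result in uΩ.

246.937 uΩ

In uΩ:
  95.75 uΩ → 95.75
  0.003847 mΩ = 0.003847 × 10³ uΩ = 3.847
  12.34 uΩ → 12.34
  135 uΩ → 135
Sum: 95.75 + 3.847 + 12.34 + 135 = 246.937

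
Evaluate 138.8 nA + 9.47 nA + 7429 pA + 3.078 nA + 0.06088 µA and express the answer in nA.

219.657 nA

In nA:
  138.8 nA → 138.8
  9.47 nA → 9.47
  7429 pA = 7429 × 10^-3 nA = 7.429
  3.078 nA → 3.078
  0.06088 µA = 0.06088 × 10^3 nA = 60.88
Sum: 138.8 + 9.47 + 7.429 + 3.078 + 60.88 = 219.657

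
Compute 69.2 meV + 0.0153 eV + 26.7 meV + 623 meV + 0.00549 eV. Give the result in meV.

In meV:
  69.2 meV → 69.2
  0.0153 eV = 0.0153 × 10³ meV = 15.3
  26.7 meV → 26.7
  623 meV → 623
  0.00549 eV = 0.00549 × 10³ meV = 5.49
Sum: 69.2 + 15.3 + 26.7 + 623 + 5.49 = 739.69

739.69 meV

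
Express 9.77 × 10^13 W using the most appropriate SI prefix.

= 97.7 × 10^12 W; 10^12 is tera.

97.7 TW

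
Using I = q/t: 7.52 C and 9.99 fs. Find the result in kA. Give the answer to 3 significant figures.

753000000000 kA

(7.52) / (9.99e-15) = 0.75275e15 A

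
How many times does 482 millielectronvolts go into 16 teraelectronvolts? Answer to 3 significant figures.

33200000000000

(16 × 10^12) / (482 × 10^-3) = 0.0332 × 10^15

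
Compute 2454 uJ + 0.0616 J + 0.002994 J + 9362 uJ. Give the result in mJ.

In mJ:
  2454 uJ = 2454 × 10⁻³ mJ = 2.454
  0.0616 J = 0.0616 × 10³ mJ = 61.6
  0.002994 J = 0.002994 × 10³ mJ = 2.994
  9362 uJ = 9362 × 10⁻³ mJ = 9.362
Sum: 2.454 + 61.6 + 2.994 + 9.362 = 76.41

76.41 mJ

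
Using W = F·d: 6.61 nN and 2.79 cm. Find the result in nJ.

6.61 × 10^-9 × 2.79 × 10^-2 = 18.4419 × 10^-11 J

0.184419 nJ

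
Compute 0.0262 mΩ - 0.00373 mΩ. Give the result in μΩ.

In μΩ:
  0.0262 mΩ = 0.0262e3 μΩ = 26.2
  0.00373 mΩ = 0.00373e3 μΩ = 3.73
Difference: 26.2 - 3.73 = 22.47

22.47 μΩ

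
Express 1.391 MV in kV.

1391 kV

mega = 10⁶, kilo = 10³; factor is 10³.
1.391 × 10³ = 1391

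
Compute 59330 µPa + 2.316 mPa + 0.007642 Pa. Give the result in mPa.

69.288 mPa

In mPa:
  59330 µPa = 59330 × 10⁻³ mPa = 59.33
  2.316 mPa → 2.316
  0.007642 Pa = 0.007642 × 10³ mPa = 7.642
Sum: 59.33 + 2.316 + 7.642 = 69.288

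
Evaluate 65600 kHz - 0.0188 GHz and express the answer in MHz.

46.8 MHz

In MHz:
  65600 kHz = 65600 × 10^-3 MHz = 65.6
  0.0188 GHz = 0.0188 × 10^3 MHz = 18.8
Difference: 65.6 - 18.8 = 46.8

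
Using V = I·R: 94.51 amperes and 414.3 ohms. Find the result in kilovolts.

94.51 × 414.3 = 39155.493 V

39.155493 kilovolts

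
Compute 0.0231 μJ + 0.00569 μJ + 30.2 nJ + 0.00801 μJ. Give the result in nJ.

67 nJ

In nJ:
  0.0231 μJ = 0.0231e3 nJ = 23.1
  0.00569 μJ = 0.00569e3 nJ = 5.69
  30.2 nJ → 30.2
  0.00801 μJ = 0.00801e3 nJ = 8.01
Sum: 23.1 + 5.69 + 30.2 + 8.01 = 67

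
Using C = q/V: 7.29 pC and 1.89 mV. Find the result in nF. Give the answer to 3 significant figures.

(7.29e-12) / (1.89e-3) = 3.8571e-9 F

3.86 nF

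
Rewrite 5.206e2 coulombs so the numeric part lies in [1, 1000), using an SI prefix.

520.6 coulombs

= 520.6 coulombs; mantissa already in [1, 1000).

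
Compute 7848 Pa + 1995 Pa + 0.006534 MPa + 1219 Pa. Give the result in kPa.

In kPa:
  7848 Pa = 7848 × 10^-3 kPa = 7.848
  1995 Pa = 1995 × 10^-3 kPa = 1.995
  0.006534 MPa = 0.006534 × 10^3 kPa = 6.534
  1219 Pa = 1219 × 10^-3 kPa = 1.219
Sum: 7.848 + 1.995 + 6.534 + 1.219 = 17.596

17.596 kPa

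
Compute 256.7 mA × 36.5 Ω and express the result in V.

9.36955 V

256.7 × 10⁻³ × 36.5 = 9369.55 × 10⁻³ V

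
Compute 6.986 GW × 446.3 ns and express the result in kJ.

6.986 × 10^9 × 446.3 × 10^-9 = 3117.8518 J

3.1178518 kJ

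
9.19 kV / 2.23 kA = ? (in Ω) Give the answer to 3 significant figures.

4.12 Ω

(9.19e3) / (2.23e3) = 4.1211 Ω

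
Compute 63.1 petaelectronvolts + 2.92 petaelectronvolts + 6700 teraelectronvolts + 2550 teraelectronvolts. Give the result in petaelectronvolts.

75.27 petaelectronvolts

In petaelectronvolts:
  63.1 petaelectronvolts → 63.1
  2.92 petaelectronvolts → 2.92
  6700 teraelectronvolts = 6700 × 10⁻³ petaelectronvolts = 6.7
  2550 teraelectronvolts = 2550 × 10⁻³ petaelectronvolts = 2.55
Sum: 63.1 + 2.92 + 6.7 + 2.55 = 75.27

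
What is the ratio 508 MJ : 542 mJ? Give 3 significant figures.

937000000

(508e6) / (542e-3) = 0.9373e9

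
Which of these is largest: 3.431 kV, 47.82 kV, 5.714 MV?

3.431 kV = 3431 V
47.82 kV = 47820 V
5.714 MV = 5714000 V

5.714 MV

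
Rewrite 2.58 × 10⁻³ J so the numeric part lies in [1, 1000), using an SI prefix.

= 2.58 × 10⁻³ J; 10⁻³ is milli.

2.58 mJ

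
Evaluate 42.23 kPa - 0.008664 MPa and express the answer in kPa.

33.566 kPa

In kPa:
  42.23 kPa → 42.23
  0.008664 MPa = 0.008664 × 10³ kPa = 8.664
Difference: 42.23 - 8.664 = 33.566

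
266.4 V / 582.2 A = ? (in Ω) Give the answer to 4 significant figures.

0.4576 Ω

(266.4) / (582.2) = 0.457575 Ω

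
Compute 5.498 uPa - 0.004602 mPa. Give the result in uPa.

In uPa:
  5.498 uPa → 5.498
  0.004602 mPa = 0.004602 × 10³ uPa = 4.602
Difference: 5.498 - 4.602 = 0.896

0.896 uPa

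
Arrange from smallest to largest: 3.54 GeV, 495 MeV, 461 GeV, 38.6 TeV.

495 MeV < 3.54 GeV < 461 GeV < 38.6 TeV

3.54 GeV = 3540000000 eV
495 MeV = 495000000 eV
461 GeV = 461000000000 eV
38.6 TeV = 38600000000000 eV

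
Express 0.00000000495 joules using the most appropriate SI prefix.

= 4.95 × 10⁻⁹ joules; 10⁻⁹ is nano.

4.95 nanojoules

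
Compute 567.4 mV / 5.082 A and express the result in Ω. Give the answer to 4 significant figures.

0.1116 Ω

(567.4 × 10^-3) / (5.082) = 111.649 × 10^-3 Ω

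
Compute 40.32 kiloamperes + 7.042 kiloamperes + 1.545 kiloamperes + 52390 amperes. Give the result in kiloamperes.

In kiloamperes:
  40.32 kiloamperes → 40.32
  7.042 kiloamperes → 7.042
  1.545 kiloamperes → 1.545
  52390 amperes = 52390 × 10^-3 kiloamperes = 52.39
Sum: 40.32 + 7.042 + 1.545 + 52.39 = 101.297

101.297 kiloamperes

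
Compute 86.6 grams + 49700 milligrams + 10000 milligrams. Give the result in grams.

In grams:
  86.6 grams → 86.6
  49700 milligrams = 49700e-3 grams = 49.7
  10000 milligrams = 10000e-3 grams = 10
Sum: 86.6 + 49.7 + 10 = 146.3

146.3 grams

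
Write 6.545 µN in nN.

micro = 10^-6, nano = 10^-9; factor is 10^3.
6.545 × 10^3 = 6545

6545 nN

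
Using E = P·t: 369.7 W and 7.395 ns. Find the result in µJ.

2.7339315 µJ

369.7 × 7.395 × 10⁻⁹ = 2733.9315 × 10⁻⁹ J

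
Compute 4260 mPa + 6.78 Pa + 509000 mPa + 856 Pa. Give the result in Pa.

In Pa:
  4260 mPa = 4260e-3 Pa = 4.26
  6.78 Pa → 6.78
  509000 mPa = 509000e-3 Pa = 509
  856 Pa → 856
Sum: 4.26 + 6.78 + 509 + 856 = 1376.04

1376.04 Pa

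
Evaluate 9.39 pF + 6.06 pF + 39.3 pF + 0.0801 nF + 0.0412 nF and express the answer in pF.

In pF:
  9.39 pF → 9.39
  6.06 pF → 6.06
  39.3 pF → 39.3
  0.0801 nF = 0.0801 × 10^3 pF = 80.1
  0.0412 nF = 0.0412 × 10^3 pF = 41.2
Sum: 9.39 + 6.06 + 39.3 + 80.1 + 41.2 = 176.05

176.05 pF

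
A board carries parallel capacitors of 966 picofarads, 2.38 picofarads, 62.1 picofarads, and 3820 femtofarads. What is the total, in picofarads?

In picofarads:
  966 picofarads → 966
  2.38 picofarads → 2.38
  62.1 picofarads → 62.1
  3820 femtofarads = 3820e-3 picofarads = 3.82
Sum: 966 + 2.38 + 62.1 + 3.82 = 1034.3

1034.3 picofarads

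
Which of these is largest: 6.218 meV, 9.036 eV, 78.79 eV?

78.79 eV

6.218 meV = 0.006218 eV
9.036 eV = 9.036 eV
78.79 eV = 78.79 eV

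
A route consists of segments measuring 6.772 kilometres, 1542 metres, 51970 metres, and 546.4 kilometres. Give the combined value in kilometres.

In kilometres:
  6.772 kilometres → 6.772
  1542 metres = 1542e-3 kilometres = 1.542
  51970 metres = 51970e-3 kilometres = 51.97
  546.4 kilometres → 546.4
Sum: 6.772 + 1.542 + 51.97 + 546.4 = 606.684

606.684 kilometres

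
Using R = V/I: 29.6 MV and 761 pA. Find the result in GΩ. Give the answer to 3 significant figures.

38900000 GΩ

(29.6 × 10⁶) / (761 × 10⁻¹²) = 0.038896 × 10¹⁸ Ω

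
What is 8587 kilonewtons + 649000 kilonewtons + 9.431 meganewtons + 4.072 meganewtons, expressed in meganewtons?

671.09 meganewtons

In meganewtons:
  8587 kilonewtons = 8587 × 10^-3 meganewtons = 8.587
  649000 kilonewtons = 649000 × 10^-3 meganewtons = 649
  9.431 meganewtons → 9.431
  4.072 meganewtons → 4.072
Sum: 8.587 + 649 + 9.431 + 4.072 = 671.09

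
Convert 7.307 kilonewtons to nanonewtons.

kilo = 10^3, nano = 10^-9; factor is 10^12.
7.307 × 10^12 = 7307000000000

7307000000000 nanonewtons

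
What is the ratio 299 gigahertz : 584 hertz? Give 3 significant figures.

(299 × 10⁹) / (584) = 0.512 × 10⁹

512000000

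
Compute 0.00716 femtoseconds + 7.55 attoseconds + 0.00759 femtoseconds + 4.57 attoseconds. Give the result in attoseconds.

26.87 attoseconds

In attoseconds:
  0.00716 femtoseconds = 0.00716 × 10^3 attoseconds = 7.16
  7.55 attoseconds → 7.55
  0.00759 femtoseconds = 0.00759 × 10^3 attoseconds = 7.59
  4.57 attoseconds → 4.57
Sum: 7.16 + 7.55 + 7.59 + 4.57 = 26.87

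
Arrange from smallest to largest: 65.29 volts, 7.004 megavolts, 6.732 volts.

6.732 volts < 65.29 volts < 7.004 megavolts

65.29 volts = 65.29 volts
7.004 megavolts = 7004000 volts
6.732 volts = 6.732 volts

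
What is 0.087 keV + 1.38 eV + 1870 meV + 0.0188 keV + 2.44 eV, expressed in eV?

111.49 eV

In eV:
  0.087 keV = 0.087 × 10³ eV = 87
  1.38 eV → 1.38
  1870 meV = 1870 × 10⁻³ eV = 1.87
  0.0188 keV = 0.0188 × 10³ eV = 18.8
  2.44 eV → 2.44
Sum: 87 + 1.38 + 1.87 + 18.8 + 2.44 = 111.49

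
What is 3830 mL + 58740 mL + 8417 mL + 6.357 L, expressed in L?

In L:
  3830 mL = 3830 × 10⁻³ L = 3.83
  58740 mL = 58740 × 10⁻³ L = 58.74
  8417 mL = 8417 × 10⁻³ L = 8.417
  6.357 L → 6.357
Sum: 3.83 + 58.74 + 8.417 + 6.357 = 77.344

77.344 L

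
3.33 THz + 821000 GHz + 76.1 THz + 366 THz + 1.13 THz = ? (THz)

In THz:
  3.33 THz → 3.33
  821000 GHz = 821000 × 10⁻³ THz = 821
  76.1 THz → 76.1
  366 THz → 366
  1.13 THz → 1.13
Sum: 3.33 + 821 + 76.1 + 366 + 1.13 = 1267.56

1267.56 THz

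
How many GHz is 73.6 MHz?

0.0736 GHz

mega = 10^6, giga = 10^9; factor is 10^-3.
73.6 × 10^-3 = 0.0736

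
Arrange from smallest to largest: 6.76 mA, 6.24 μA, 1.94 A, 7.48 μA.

6.76 mA = 0.00676 A
6.24 μA = 0.00000624 A
1.94 A = 1.94 A
7.48 μA = 0.00000748 A

6.24 μA < 7.48 μA < 6.76 mA < 1.94 A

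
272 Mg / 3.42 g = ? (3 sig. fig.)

(272 × 10^6) / (3.42) = 79.53 × 10^6

79500000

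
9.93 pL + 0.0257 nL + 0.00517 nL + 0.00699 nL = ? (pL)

47.79 pL

In pL:
  9.93 pL → 9.93
  0.0257 nL = 0.0257 × 10^3 pL = 25.7
  0.00517 nL = 0.00517 × 10^3 pL = 5.17
  0.00699 nL = 0.00699 × 10^3 pL = 6.99
Sum: 9.93 + 25.7 + 5.17 + 6.99 = 47.79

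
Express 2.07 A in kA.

(no prefix) = 1e0, kilo = 1e3; factor is 1e-3.
2.07 × 1e-3 = 0.00207

0.00207 kA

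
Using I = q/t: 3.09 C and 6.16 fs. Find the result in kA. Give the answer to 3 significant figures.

(3.09) / (6.16 × 10⁻¹⁵) = 0.50162 × 10¹⁵ A

502000000000 kA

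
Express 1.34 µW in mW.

micro = 1e-6, milli = 1e-3; factor is 1e-3.
1.34 × 1e-3 = 0.00134

0.00134 mW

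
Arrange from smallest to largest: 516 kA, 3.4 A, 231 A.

3.4 A < 231 A < 516 kA

516 kA = 516000 A
3.4 A = 3.4 A
231 A = 231 A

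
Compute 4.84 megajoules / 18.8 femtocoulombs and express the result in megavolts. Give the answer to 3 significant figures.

257000000000000 megavolts

(4.84 × 10⁶) / (18.8 × 10⁻¹⁵) = 0.25745 × 10²¹ V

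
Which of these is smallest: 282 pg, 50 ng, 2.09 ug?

282 pg

282 pg = 0.000000000282 g
50 ng = 0.00000005 g
2.09 ug = 0.00000209 g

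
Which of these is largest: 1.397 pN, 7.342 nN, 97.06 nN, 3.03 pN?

97.06 nN

1.397 pN = 0.000000000001397 N
7.342 nN = 0.000000007342 N
97.06 nN = 0.00000009706 N
3.03 pN = 0.00000000000303 N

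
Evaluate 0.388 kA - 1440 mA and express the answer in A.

386.56 A

In A:
  0.388 kA = 0.388 × 10³ A = 388
  1440 mA = 1440 × 10⁻³ A = 1.44
Difference: 388 - 1.44 = 386.56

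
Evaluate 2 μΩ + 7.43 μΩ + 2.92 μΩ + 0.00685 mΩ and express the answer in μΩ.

19.2 μΩ

In μΩ:
  2 μΩ → 2
  7.43 μΩ → 7.43
  2.92 μΩ → 2.92
  0.00685 mΩ = 0.00685e3 μΩ = 6.85
Sum: 2 + 7.43 + 2.92 + 6.85 = 19.2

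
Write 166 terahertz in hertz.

tera = 10^12, (no prefix) = 10^0; factor is 10^12.
166 × 10^12 = 166000000000000

166000000000000 hertz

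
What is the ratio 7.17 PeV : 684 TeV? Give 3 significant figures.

(7.17e15) / (684e12) = 0.01048e3

10.5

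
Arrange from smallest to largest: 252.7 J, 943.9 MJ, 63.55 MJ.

252.7 J = 252.7 J
943.9 MJ = 943900000 J
63.55 MJ = 63550000 J

252.7 J < 63.55 MJ < 943.9 MJ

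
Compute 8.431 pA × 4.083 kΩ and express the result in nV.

8.431 × 10^-12 × 4.083 × 10^3 = 34.423773 × 10^-9 V

34.423773 nV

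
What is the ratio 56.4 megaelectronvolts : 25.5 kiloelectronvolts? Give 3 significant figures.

2210

(56.4 × 10⁶) / (25.5 × 10³) = 2.212 × 10³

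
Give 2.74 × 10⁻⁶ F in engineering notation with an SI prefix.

= 2.74 × 10⁻⁶ F; 10⁻⁶ is micro.

2.74 uF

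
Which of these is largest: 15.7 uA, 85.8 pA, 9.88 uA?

15.7 uA = 0.0000157 A
85.8 pA = 0.0000000000858 A
9.88 uA = 0.00000988 A

15.7 uA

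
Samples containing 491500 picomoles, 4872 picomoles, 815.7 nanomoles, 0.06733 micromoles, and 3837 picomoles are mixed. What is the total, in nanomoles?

In nanomoles:
  491500 picomoles = 491500 × 10^-3 nanomoles = 491.5
  4872 picomoles = 4872 × 10^-3 nanomoles = 4.872
  815.7 nanomoles → 815.7
  0.06733 micromoles = 0.06733 × 10^3 nanomoles = 67.33
  3837 picomoles = 3837 × 10^-3 nanomoles = 3.837
Sum: 491.5 + 4.872 + 815.7 + 67.33 + 3.837 = 1383.239

1383.239 nanomoles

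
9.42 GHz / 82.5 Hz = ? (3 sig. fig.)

114000000

(9.42e9) / (82.5) = 0.1142e9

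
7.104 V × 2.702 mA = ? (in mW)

7.104 × 2.702 × 10^-3 = 19.195008 × 10^-3 W

19.195008 mW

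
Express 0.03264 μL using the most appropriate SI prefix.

32.64 nL

= 32.64e-9 L; 1e-9 is nano.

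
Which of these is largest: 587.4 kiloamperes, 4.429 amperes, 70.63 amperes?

587.4 kiloamperes = 587400 amperes
4.429 amperes = 4.429 amperes
70.63 amperes = 70.63 amperes

587.4 kiloamperes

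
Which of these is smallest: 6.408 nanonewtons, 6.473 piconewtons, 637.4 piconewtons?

6.473 piconewtons

6.408 nanonewtons = 0.000000006408 newtons
6.473 piconewtons = 0.000000000006473 newtons
637.4 piconewtons = 0.0000000006374 newtons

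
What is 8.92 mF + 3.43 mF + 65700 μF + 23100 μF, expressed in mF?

In mF:
  8.92 mF → 8.92
  3.43 mF → 3.43
  65700 μF = 65700e-3 mF = 65.7
  23100 μF = 23100e-3 mF = 23.1
Sum: 8.92 + 3.43 + 65.7 + 23.1 = 101.15

101.15 mF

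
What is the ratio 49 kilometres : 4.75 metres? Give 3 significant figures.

(49 × 10³) / (4.75) = 10.32 × 10³

10300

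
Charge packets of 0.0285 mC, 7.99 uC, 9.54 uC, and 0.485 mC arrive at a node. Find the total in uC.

In uC:
  0.0285 mC = 0.0285 × 10^3 uC = 28.5
  7.99 uC → 7.99
  9.54 uC → 9.54
  0.485 mC = 0.485 × 10^3 uC = 485
Sum: 28.5 + 7.99 + 9.54 + 485 = 531.03

531.03 uC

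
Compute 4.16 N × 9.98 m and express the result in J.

4.16 × 9.98 = 41.5168 J

41.5168 J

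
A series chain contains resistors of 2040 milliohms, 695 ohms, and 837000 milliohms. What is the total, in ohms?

1534.04 ohms

In ohms:
  2040 milliohms = 2040 × 10⁻³ ohms = 2.04
  695 ohms → 695
  837000 milliohms = 837000 × 10⁻³ ohms = 837
Sum: 2.04 + 695 + 837 = 1534.04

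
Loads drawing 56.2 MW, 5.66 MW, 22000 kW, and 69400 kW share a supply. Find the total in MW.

153.26 MW

In MW:
  56.2 MW → 56.2
  5.66 MW → 5.66
  22000 kW = 22000 × 10^-3 MW = 22
  69400 kW = 69400 × 10^-3 MW = 69.4
Sum: 56.2 + 5.66 + 22 + 69.4 = 153.26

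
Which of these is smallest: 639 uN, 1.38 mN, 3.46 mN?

639 uN

639 uN = 0.000639 N
1.38 mN = 0.00138 N
3.46 mN = 0.00346 N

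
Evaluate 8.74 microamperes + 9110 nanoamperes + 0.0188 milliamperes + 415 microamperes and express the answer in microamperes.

In microamperes:
  8.74 microamperes → 8.74
  9110 nanoamperes = 9110 × 10⁻³ microamperes = 9.11
  0.0188 milliamperes = 0.0188 × 10³ microamperes = 18.8
  415 microamperes → 415
Sum: 8.74 + 9.11 + 18.8 + 415 = 451.65

451.65 microamperes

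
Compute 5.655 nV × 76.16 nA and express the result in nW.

0.0000004306848 nW

5.655 × 10^-9 × 76.16 × 10^-9 = 430.6848 × 10^-18 W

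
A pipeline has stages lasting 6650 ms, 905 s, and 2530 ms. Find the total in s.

914.18 s

In s:
  6650 ms = 6650 × 10^-3 s = 6.65
  905 s → 905
  2530 ms = 2530 × 10^-3 s = 2.53
Sum: 6.65 + 905 + 2.53 = 914.18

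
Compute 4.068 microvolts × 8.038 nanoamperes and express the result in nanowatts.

0.000032698584 nanowatts

4.068e-6 × 8.038e-9 = 32.698584e-15 W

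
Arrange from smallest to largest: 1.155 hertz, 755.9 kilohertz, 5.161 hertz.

1.155 hertz = 1.155 hertz
755.9 kilohertz = 755900 hertz
5.161 hertz = 5.161 hertz

1.155 hertz < 5.161 hertz < 755.9 kilohertz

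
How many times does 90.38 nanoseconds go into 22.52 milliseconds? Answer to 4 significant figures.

249200

(22.52 × 10^-3) / (90.38 × 10^-9) = 0.24917 × 10^6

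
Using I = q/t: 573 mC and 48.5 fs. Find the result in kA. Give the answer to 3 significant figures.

(573 × 10⁻³) / (48.5 × 10⁻¹⁵) = 11.814 × 10¹² A

11800000000 kA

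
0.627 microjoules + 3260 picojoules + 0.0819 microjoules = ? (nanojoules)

712.16 nanojoules

In nanojoules:
  0.627 microjoules = 0.627 × 10^3 nanojoules = 627
  3260 picojoules = 3260 × 10^-3 nanojoules = 3.26
  0.0819 microjoules = 0.0819 × 10^3 nanojoules = 81.9
Sum: 627 + 3.26 + 81.9 = 712.16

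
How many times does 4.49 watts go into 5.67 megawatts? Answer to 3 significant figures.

1260000

(5.67 × 10^6) / (4.49) = 1.263 × 10^6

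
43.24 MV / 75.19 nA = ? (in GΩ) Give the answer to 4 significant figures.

575100 GΩ

(43.24 × 10^6) / (75.19 × 10^-9) = 0.575076 × 10^15 Ω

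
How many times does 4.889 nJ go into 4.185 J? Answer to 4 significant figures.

856000000

(4.185) / (4.889 × 10⁻⁹) = 0.856 × 10⁹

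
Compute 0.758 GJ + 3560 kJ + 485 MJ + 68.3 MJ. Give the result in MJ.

In MJ:
  0.758 GJ = 0.758e3 MJ = 758
  3560 kJ = 3560e-3 MJ = 3.56
  485 MJ → 485
  68.3 MJ → 68.3
Sum: 758 + 3.56 + 485 + 68.3 = 1314.86

1314.86 MJ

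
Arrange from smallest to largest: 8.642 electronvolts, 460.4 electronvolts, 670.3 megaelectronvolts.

8.642 electronvolts = 8.642 electronvolts
460.4 electronvolts = 460.4 electronvolts
670.3 megaelectronvolts = 670300000 electronvolts

8.642 electronvolts < 460.4 electronvolts < 670.3 megaelectronvolts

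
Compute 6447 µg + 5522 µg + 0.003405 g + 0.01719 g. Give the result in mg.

In mg:
  6447 µg = 6447 × 10^-3 mg = 6.447
  5522 µg = 5522 × 10^-3 mg = 5.522
  0.003405 g = 0.003405 × 10^3 mg = 3.405
  0.01719 g = 0.01719 × 10^3 mg = 17.19
Sum: 6.447 + 5.522 + 3.405 + 17.19 = 32.564

32.564 mg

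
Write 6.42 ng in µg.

nano = 10⁻⁹, micro = 10⁻⁶; factor is 10⁻³.
6.42 × 10⁻³ = 0.00642

0.00642 µg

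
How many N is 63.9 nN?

0.0000000639 N

nano = 10^-9, (no prefix) = 10^0; factor is 10^-9.
63.9 × 10^-9 = 0.0000000639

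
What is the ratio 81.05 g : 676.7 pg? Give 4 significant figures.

(81.05) / (676.7e-12) = 0.11977e12

119800000000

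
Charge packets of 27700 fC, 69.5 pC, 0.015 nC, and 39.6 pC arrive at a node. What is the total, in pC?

151.8 pC

In pC:
  27700 fC = 27700e-3 pC = 27.7
  69.5 pC → 69.5
  0.015 nC = 0.015e3 pC = 15
  39.6 pC → 39.6
Sum: 27.7 + 69.5 + 15 + 39.6 = 151.8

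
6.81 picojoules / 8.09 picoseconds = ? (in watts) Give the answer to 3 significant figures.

(6.81 × 10^-12) / (8.09 × 10^-12) = 0.84178 W

0.842 watts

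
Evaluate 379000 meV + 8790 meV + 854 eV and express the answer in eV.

1241.79 eV

In eV:
  379000 meV = 379000 × 10⁻³ eV = 379
  8790 meV = 8790 × 10⁻³ eV = 8.79
  854 eV → 854
Sum: 379 + 8.79 + 854 = 1241.79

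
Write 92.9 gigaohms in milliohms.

giga = 1e9, milli = 1e-3; factor is 1e12.
92.9 × 1e12 = 92900000000000

92900000000000 milliohms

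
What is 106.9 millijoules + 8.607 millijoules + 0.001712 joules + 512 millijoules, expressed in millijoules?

In millijoules:
  106.9 millijoules → 106.9
  8.607 millijoules → 8.607
  0.001712 joules = 0.001712 × 10³ millijoules = 1.712
  512 millijoules → 512
Sum: 106.9 + 8.607 + 1.712 + 512 = 629.219

629.219 millijoules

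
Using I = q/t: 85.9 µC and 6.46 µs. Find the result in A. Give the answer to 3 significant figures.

13.3 A

(85.9 × 10⁻⁶) / (6.46 × 10⁻⁶) = 13.297 A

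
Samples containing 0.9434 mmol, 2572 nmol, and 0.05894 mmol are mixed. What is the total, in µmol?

In µmol:
  0.9434 mmol = 0.9434e3 µmol = 943.4
  2572 nmol = 2572e-3 µmol = 2.572
  0.05894 mmol = 0.05894e3 µmol = 58.94
Sum: 943.4 + 2.572 + 58.94 = 1004.912

1004.912 µmol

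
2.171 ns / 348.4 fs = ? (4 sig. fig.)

6231

(2.171e-9) / (348.4e-15) = 0.0062313e6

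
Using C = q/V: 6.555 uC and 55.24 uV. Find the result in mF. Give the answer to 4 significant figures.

118.7 mF

(6.555 × 10^-6) / (55.24 × 10^-6) = 0.118664 F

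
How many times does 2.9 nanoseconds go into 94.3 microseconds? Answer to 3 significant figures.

32500

(94.3 × 10⁻⁶) / (2.9 × 10⁻⁹) = 32.52 × 10³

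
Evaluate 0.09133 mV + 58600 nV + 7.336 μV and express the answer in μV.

In μV:
  0.09133 mV = 0.09133e3 μV = 91.33
  58600 nV = 58600e-3 μV = 58.6
  7.336 μV → 7.336
Sum: 91.33 + 58.6 + 7.336 = 157.266

157.266 μV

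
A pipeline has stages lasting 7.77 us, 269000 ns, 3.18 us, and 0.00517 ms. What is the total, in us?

285.12 us

In us:
  7.77 us → 7.77
  269000 ns = 269000 × 10^-3 us = 269
  3.18 us → 3.18
  0.00517 ms = 0.00517 × 10^3 us = 5.17
Sum: 7.77 + 269 + 3.18 + 5.17 = 285.12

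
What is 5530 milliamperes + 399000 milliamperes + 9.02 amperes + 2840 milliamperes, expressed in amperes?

In amperes:
  5530 milliamperes = 5530 × 10^-3 amperes = 5.53
  399000 milliamperes = 399000 × 10^-3 amperes = 399
  9.02 amperes → 9.02
  2840 milliamperes = 2840 × 10^-3 amperes = 2.84
Sum: 5.53 + 399 + 9.02 + 2.84 = 416.39

416.39 amperes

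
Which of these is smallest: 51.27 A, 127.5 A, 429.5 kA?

51.27 A

51.27 A = 51.27 A
127.5 A = 127.5 A
429.5 kA = 429500 A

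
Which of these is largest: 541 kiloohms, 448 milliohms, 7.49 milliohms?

541 kiloohms

541 kiloohms = 541000 ohms
448 milliohms = 0.448 ohms
7.49 milliohms = 0.00749 ohms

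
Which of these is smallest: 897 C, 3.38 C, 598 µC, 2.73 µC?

2.73 µC

897 C = 897 C
3.38 C = 3.38 C
598 µC = 0.000598 C
2.73 µC = 0.00000273 C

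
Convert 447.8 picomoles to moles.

0.0000000004478 moles

pico = 1e-12, (no prefix) = 1e0; factor is 1e-12.
447.8 × 1e-12 = 0.0000000004478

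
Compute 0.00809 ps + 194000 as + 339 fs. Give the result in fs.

541.09 fs

In fs:
  0.00809 ps = 0.00809e3 fs = 8.09
  194000 as = 194000e-3 fs = 194
  339 fs → 339
Sum: 8.09 + 194 + 339 = 541.09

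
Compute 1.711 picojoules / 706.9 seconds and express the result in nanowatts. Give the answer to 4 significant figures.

0.000002420 nanowatts

(1.711 × 10⁻¹²) / (706.9) = 0.00242043 × 10⁻¹² W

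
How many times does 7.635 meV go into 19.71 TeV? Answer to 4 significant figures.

2582000000000000

(19.71e12) / (7.635e-3) = 2.5815e15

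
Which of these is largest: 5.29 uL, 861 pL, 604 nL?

5.29 uL = 0.00000529 L
861 pL = 0.000000000861 L
604 nL = 0.000000604 L

5.29 uL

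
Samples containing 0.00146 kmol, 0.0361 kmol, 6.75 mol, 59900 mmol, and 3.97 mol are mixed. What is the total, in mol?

In mol:
  0.00146 kmol = 0.00146e3 mol = 1.46
  0.0361 kmol = 0.0361e3 mol = 36.1
  6.75 mol → 6.75
  59900 mmol = 59900e-3 mol = 59.9
  3.97 mol → 3.97
Sum: 1.46 + 36.1 + 6.75 + 59.9 + 3.97 = 108.18

108.18 mol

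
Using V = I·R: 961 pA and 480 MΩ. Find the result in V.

961 × 10^-12 × 480 × 10^6 = 461280 × 10^-6 V

0.46128 V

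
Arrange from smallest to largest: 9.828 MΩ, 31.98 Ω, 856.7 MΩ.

9.828 MΩ = 9828000 Ω
31.98 Ω = 31.98 Ω
856.7 MΩ = 856700000 Ω

31.98 Ω < 9.828 MΩ < 856.7 MΩ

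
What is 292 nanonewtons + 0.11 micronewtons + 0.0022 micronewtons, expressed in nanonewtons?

404.2 nanonewtons

In nanonewtons:
  292 nanonewtons → 292
  0.11 micronewtons = 0.11 × 10³ nanonewtons = 110
  0.0022 micronewtons = 0.0022 × 10³ nanonewtons = 2.2
Sum: 292 + 110 + 2.2 = 404.2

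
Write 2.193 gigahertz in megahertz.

2193 megahertz

giga = 10^9, mega = 10^6; factor is 10^3.
2.193 × 10^3 = 2193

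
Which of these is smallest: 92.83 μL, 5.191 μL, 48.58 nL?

92.83 μL = 0.00009283 L
5.191 μL = 0.000005191 L
48.58 nL = 0.00000004858 L

48.58 nL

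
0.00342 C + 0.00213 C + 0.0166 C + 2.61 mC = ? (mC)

In mC:
  0.00342 C = 0.00342 × 10³ mC = 3.42
  0.00213 C = 0.00213 × 10³ mC = 2.13
  0.0166 C = 0.0166 × 10³ mC = 16.6
  2.61 mC → 2.61
Sum: 3.42 + 2.13 + 16.6 + 2.61 = 24.76

24.76 mC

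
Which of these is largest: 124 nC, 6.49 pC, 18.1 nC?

124 nC

124 nC = 0.000000124 C
6.49 pC = 0.00000000000649 C
18.1 nC = 0.0000000181 C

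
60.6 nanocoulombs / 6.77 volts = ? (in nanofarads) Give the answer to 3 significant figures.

8.95 nanofarads

(60.6e-9) / (6.77) = 8.9513e-9 F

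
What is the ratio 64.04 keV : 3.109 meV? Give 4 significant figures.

20600000

(64.04 × 10³) / (3.109 × 10⁻³) = 20.598 × 10⁶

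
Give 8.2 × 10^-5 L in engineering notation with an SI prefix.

82 µL

= 82 × 10^-6 L; 10^-6 is micro.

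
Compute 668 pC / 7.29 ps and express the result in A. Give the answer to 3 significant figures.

(668e-12) / (7.29e-12) = 91.632 A

91.6 A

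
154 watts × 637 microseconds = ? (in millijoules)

154 × 637 × 10^-6 = 98098 × 10^-6 J

98.098 millijoules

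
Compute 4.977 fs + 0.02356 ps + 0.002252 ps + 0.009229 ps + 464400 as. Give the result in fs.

504.418 fs

In fs:
  4.977 fs → 4.977
  0.02356 ps = 0.02356 × 10^3 fs = 23.56
  0.002252 ps = 0.002252 × 10^3 fs = 2.252
  0.009229 ps = 0.009229 × 10^3 fs = 9.229
  464400 as = 464400 × 10^-3 fs = 464.4
Sum: 4.977 + 23.56 + 2.252 + 9.229 + 464.4 = 504.418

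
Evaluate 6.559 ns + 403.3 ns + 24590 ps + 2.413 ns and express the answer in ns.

436.862 ns

In ns:
  6.559 ns → 6.559
  403.3 ns → 403.3
  24590 ps = 24590 × 10⁻³ ns = 24.59
  2.413 ns → 2.413
Sum: 6.559 + 403.3 + 24.59 + 2.413 = 436.862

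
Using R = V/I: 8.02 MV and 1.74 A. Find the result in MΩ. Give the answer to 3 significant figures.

4.61 MΩ

(8.02 × 10⁶) / (1.74) = 4.6092 × 10⁶ Ω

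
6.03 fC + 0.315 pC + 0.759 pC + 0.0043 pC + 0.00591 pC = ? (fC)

In fC:
  6.03 fC → 6.03
  0.315 pC = 0.315 × 10^3 fC = 315
  0.759 pC = 0.759 × 10^3 fC = 759
  0.0043 pC = 0.0043 × 10^3 fC = 4.3
  0.00591 pC = 0.00591 × 10^3 fC = 5.91
Sum: 6.03 + 315 + 759 + 4.3 + 5.91 = 1090.24

1090.24 fC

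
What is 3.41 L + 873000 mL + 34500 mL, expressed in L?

In L:
  3.41 L → 3.41
  873000 mL = 873000 × 10^-3 L = 873
  34500 mL = 34500 × 10^-3 L = 34.5
Sum: 3.41 + 873 + 34.5 = 910.91

910.91 L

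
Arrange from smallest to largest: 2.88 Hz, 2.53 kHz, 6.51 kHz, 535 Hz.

2.88 Hz < 535 Hz < 2.53 kHz < 6.51 kHz

2.88 Hz = 2.88 Hz
2.53 kHz = 2530 Hz
6.51 kHz = 6510 Hz
535 Hz = 535 Hz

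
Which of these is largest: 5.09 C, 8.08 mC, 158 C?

5.09 C = 5.09 C
8.08 mC = 0.00808 C
158 C = 158 C

158 C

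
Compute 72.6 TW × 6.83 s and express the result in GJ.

72.6 × 10^12 × 6.83 = 495.858 × 10^12 J

495858 GJ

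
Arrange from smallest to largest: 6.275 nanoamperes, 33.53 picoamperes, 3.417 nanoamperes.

33.53 picoamperes < 3.417 nanoamperes < 6.275 nanoamperes

6.275 nanoamperes = 0.000000006275 amperes
33.53 picoamperes = 0.00000000003353 amperes
3.417 nanoamperes = 0.000000003417 amperes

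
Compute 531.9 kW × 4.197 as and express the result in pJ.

531.9e3 × 4.197e-18 = 2232.3843e-15 J

2.2323843 pJ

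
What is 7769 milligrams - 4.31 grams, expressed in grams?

In grams:
  7769 milligrams = 7769 × 10^-3 grams = 7.769
  4.31 grams → 4.31
Difference: 7.769 - 4.31 = 3.459

3.459 grams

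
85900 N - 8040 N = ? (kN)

In kN:
  85900 N = 85900 × 10^-3 kN = 85.9
  8040 N = 8040 × 10^-3 kN = 8.04
Difference: 85.9 - 8.04 = 77.86

77.86 kN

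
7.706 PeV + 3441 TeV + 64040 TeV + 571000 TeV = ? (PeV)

In PeV:
  7.706 PeV → 7.706
  3441 TeV = 3441 × 10^-3 PeV = 3.441
  64040 TeV = 64040 × 10^-3 PeV = 64.04
  571000 TeV = 571000 × 10^-3 PeV = 571
Sum: 7.706 + 3.441 + 64.04 + 571 = 646.187

646.187 PeV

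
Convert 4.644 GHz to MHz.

giga = 10^9, mega = 10^6; factor is 10^3.
4.644 × 10^3 = 4644

4644 MHz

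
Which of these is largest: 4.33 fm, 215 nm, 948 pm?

215 nm

4.33 fm = 0.00000000000000433 m
215 nm = 0.000000215 m
948 pm = 0.000000000948 m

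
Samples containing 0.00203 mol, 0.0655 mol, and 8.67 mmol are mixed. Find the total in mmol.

In mmol:
  0.00203 mol = 0.00203 × 10³ mmol = 2.03
  0.0655 mol = 0.0655 × 10³ mmol = 65.5
  8.67 mmol → 8.67
Sum: 2.03 + 65.5 + 8.67 = 76.2

76.2 mmol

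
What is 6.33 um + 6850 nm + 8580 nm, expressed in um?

21.76 um

In um:
  6.33 um → 6.33
  6850 nm = 6850e-3 um = 6.85
  8580 nm = 8580e-3 um = 8.58
Sum: 6.33 + 6.85 + 8.58 = 21.76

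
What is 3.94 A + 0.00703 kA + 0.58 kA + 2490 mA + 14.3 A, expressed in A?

607.76 A

In A:
  3.94 A → 3.94
  0.00703 kA = 0.00703 × 10³ A = 7.03
  0.58 kA = 0.58 × 10³ A = 580
  2490 mA = 2490 × 10⁻³ A = 2.49
  14.3 A → 14.3
Sum: 3.94 + 7.03 + 580 + 2.49 + 14.3 = 607.76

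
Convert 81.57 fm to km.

0.00000000000000008157 km

femto = 10^-15, kilo = 10^3; factor is 10^-18.
81.57 × 10^-18 = 0.00000000000000008157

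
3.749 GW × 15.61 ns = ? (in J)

58.52189 J

3.749 × 10^9 × 15.61 × 10^-9 = 58.52189 J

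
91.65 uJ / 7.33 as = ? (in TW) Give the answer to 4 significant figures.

(91.65e-6) / (7.33e-18) = 12.5034e12 W

12.50 TW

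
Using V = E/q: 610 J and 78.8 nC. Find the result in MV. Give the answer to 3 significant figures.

(610) / (78.8 × 10^-9) = 7.7411 × 10^9 V

7740 MV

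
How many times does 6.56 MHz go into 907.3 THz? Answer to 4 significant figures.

138300000

(907.3 × 10¹²) / (6.56 × 10⁶) = 138.31 × 10⁶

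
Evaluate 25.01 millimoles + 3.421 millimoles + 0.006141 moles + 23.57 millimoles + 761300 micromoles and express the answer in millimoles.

819.442 millimoles

In millimoles:
  25.01 millimoles → 25.01
  3.421 millimoles → 3.421
  0.006141 moles = 0.006141e3 millimoles = 6.141
  23.57 millimoles → 23.57
  761300 micromoles = 761300e-3 millimoles = 761.3
Sum: 25.01 + 3.421 + 6.141 + 23.57 + 761.3 = 819.442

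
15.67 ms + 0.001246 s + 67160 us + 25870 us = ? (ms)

In ms:
  15.67 ms → 15.67
  0.001246 s = 0.001246 × 10³ ms = 1.246
  67160 us = 67160 × 10⁻³ ms = 67.16
  25870 us = 25870 × 10⁻³ ms = 25.87
Sum: 15.67 + 1.246 + 67.16 + 25.87 = 109.946

109.946 ms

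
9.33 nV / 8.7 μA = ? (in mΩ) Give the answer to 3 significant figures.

1.07 mΩ

(9.33e-9) / (8.7e-6) = 1.0724e-3 Ω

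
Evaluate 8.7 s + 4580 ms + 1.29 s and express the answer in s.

In s:
  8.7 s → 8.7
  4580 ms = 4580e-3 s = 4.58
  1.29 s → 1.29
Sum: 8.7 + 4.58 + 1.29 = 14.57

14.57 s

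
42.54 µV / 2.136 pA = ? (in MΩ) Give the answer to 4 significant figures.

19.92 MΩ

(42.54 × 10^-6) / (2.136 × 10^-12) = 19.9157 × 10^6 Ω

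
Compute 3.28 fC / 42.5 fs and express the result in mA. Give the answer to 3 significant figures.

77.2 mA

(3.28e-15) / (42.5e-15) = 0.077176 A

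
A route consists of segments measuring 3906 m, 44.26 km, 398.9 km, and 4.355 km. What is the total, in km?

In km:
  3906 m = 3906 × 10⁻³ km = 3.906
  44.26 km → 44.26
  398.9 km → 398.9
  4.355 km → 4.355
Sum: 3.906 + 44.26 + 398.9 + 4.355 = 451.421

451.421 km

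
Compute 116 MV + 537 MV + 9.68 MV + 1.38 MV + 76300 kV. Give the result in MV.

In MV:
  116 MV → 116
  537 MV → 537
  9.68 MV → 9.68
  1.38 MV → 1.38
  76300 kV = 76300 × 10^-3 MV = 76.3
Sum: 116 + 537 + 9.68 + 1.38 + 76.3 = 740.36

740.36 MV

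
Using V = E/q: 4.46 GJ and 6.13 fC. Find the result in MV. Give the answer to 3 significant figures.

728000000000000000 MV

(4.46e9) / (6.13e-15) = 0.72757e24 V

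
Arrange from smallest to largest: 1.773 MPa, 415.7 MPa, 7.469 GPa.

1.773 MPa = 1773000 Pa
415.7 MPa = 415700000 Pa
7.469 GPa = 7469000000 Pa

1.773 MPa < 415.7 MPa < 7.469 GPa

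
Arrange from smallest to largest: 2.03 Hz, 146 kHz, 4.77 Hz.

2.03 Hz = 2.03 Hz
146 kHz = 146000 Hz
4.77 Hz = 4.77 Hz

2.03 Hz < 4.77 Hz < 146 kHz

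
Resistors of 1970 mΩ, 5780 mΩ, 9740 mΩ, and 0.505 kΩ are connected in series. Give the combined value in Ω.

522.49 Ω

In Ω:
  1970 mΩ = 1970 × 10⁻³ Ω = 1.97
  5780 mΩ = 5780 × 10⁻³ Ω = 5.78
  9740 mΩ = 9740 × 10⁻³ Ω = 9.74
  0.505 kΩ = 0.505 × 10³ Ω = 505
Sum: 1.97 + 5.78 + 9.74 + 505 = 522.49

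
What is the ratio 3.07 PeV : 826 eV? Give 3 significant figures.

3720000000000

(3.07 × 10¹⁵) / (826) = 0.003717 × 10¹⁵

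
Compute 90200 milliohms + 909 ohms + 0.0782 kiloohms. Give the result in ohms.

1077.4 ohms

In ohms:
  90200 milliohms = 90200 × 10⁻³ ohms = 90.2
  909 ohms → 909
  0.0782 kiloohms = 0.0782 × 10³ ohms = 78.2
Sum: 90.2 + 909 + 78.2 = 1077.4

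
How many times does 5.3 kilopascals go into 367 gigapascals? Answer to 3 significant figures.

(367e9) / (5.3e3) = 69.25e6

69200000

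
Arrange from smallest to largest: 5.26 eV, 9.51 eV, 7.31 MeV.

5.26 eV = 5.26 eV
9.51 eV = 9.51 eV
7.31 MeV = 7310000 eV

5.26 eV < 9.51 eV < 7.31 MeV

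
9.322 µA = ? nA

micro = 10⁻⁶, nano = 10⁻⁹; factor is 10³.
9.322 × 10³ = 9322

9322 nA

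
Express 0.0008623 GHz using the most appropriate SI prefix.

862.3 kHz

= 862.3e3 Hz; 1e3 is kilo.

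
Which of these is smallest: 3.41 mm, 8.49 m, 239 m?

3.41 mm = 0.00341 m
8.49 m = 8.49 m
239 m = 239 m

3.41 mm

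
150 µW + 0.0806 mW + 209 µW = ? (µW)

In µW:
  150 µW → 150
  0.0806 mW = 0.0806 × 10^3 µW = 80.6
  209 µW → 209
Sum: 150 + 80.6 + 209 = 439.6

439.6 µW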